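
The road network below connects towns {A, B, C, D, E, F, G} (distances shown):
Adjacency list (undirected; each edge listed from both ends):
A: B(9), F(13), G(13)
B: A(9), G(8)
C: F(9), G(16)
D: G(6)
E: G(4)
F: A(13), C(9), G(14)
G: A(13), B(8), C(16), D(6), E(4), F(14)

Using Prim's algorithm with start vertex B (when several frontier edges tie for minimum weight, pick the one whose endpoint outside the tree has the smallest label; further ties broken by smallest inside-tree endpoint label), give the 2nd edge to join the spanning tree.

Prim's algorithm from B:
Step 1: frontier [B G 8, A B 9] → take B G (8); add G.
Step 2: frontier [A B 9, E G 4, D G 6, A G 13, F G 14, C G 16] → take E G (4); add E.
Step 3: frontier [A B 9, D G 6, A G 13, F G 14, C G 16] → take D G (6); add D.
Step 4: frontier [A B 9, A G 13, F G 14, C G 16] → take A B (9); add A.
Step 5: frontier [A F 13, F G 14, C G 16] → take A F (13); add F.
Step 6: frontier [C F 9, C G 16] → take C F (9); add C.
The 2nd edge added is E G.

E-G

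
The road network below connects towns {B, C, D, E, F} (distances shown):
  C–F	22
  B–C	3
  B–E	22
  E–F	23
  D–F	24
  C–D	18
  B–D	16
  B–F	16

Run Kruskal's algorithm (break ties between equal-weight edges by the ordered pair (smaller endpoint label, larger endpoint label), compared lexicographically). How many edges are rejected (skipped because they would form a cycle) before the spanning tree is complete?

Sort edges by weight, then run Kruskal:
B–C (3): add. Components now {B,C} {D} {E} {F}
B–D (16): add. Components now {B,C,D} {E} {F}
B–F (16): add. Components now {B,C,D,F} {E}
C–D (18): skip — C and D already connected.
B–E (22): add. Components now {B,C,D,E,F}
Edges rejected before the tree was complete: 1.

1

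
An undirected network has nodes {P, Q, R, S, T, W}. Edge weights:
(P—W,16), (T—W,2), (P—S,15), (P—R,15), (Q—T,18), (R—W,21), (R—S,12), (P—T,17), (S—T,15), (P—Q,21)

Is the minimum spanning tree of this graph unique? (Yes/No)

No

Kruskal's algorithm — process edges by increasing weight (ties by edge label):
T—W (2): add. Components now {R} {S} {Q} {T,W} {P}
R—S (12): add. Components now {R,S} {Q} {T,W} {P}
P—R (15): add. Components now {P,R,S} {Q} {T,W}
P—S (15): skip — S and P already connected.
S—T (15): add. Components now {P,R,S,T,W} {Q}
P—W (16): skip — W and P already connected.
P—T (17): skip — T and P already connected.
Q—T (18): add. Components now {P,Q,R,S,T,W}
Non-tree edge P—S has weight 15, equal to the heaviest edge on its tree cycle — swapping gives another MST of the same weight. Not unique.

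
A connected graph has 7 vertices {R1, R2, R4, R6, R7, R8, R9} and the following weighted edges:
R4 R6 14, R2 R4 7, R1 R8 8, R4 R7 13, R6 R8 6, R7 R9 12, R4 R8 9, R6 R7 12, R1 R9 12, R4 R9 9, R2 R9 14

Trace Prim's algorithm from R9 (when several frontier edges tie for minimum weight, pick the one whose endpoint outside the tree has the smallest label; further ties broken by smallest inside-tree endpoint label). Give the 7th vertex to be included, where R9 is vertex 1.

R7

Prim's algorithm from R9:
Step 1: cheapest edge leaving the tree is R4 R9 (9); add R4.
Step 2: cheapest edge leaving the tree is R2 R4 (7); add R2.
Step 3: cheapest edge leaving the tree is R4 R8 (9); add R8.
Step 4: cheapest edge leaving the tree is R6 R8 (6); add R6.
Step 5: cheapest edge leaving the tree is R1 R8 (8); add R1.
Step 6: cheapest edge leaving the tree is R6 R7 (12); add R7.
Vertex order: R9, R4, R2, R8, R6, R1, R7. The 7th vertex is R7.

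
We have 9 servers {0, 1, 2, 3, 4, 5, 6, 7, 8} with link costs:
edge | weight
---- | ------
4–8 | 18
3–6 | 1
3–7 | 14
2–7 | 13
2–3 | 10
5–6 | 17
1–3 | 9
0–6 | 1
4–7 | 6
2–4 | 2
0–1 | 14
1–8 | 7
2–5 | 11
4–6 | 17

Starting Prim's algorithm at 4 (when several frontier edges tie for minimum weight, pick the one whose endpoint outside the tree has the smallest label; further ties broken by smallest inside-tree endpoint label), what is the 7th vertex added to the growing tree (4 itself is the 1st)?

Prim's algorithm from 4:
Step 1: frontier [2–4 2, 4–7 6, 4–6 17, 4–8 18] → take 2–4 (2); add 2.
Step 2: frontier [2–3 10, 2–5 11, 2–7 13, 4–7 6, 4–6 17, 4–8 18] → take 4–7 (6); add 7.
Step 3: frontier [2–3 10, 2–5 11, 4–6 17, 4–8 18, 3–7 14] → take 2–3 (10); add 3.
Step 4: frontier [2–5 11, 3–6 1, 1–3 9, 4–6 17, 4–8 18] → take 3–6 (1); add 6.
Step 5: frontier [2–5 11, 1–3 9, 4–8 18, 0–6 1, 5–6 17] → take 0–6 (1); add 0.
Step 6: frontier [0–1 14, 2–5 11, 1–3 9, 4–8 18, 5–6 17] → take 1–3 (9); add 1.
Step 7: frontier [1–8 7, 2–5 11, 4–8 18, 5–6 17] → take 1–8 (7); add 8.
Step 8: frontier [2–5 11, 5–6 17] → take 2–5 (11); add 5.
Vertex order: 4, 2, 7, 3, 6, 0, 1, 8, 5. The 7th vertex is 1.

1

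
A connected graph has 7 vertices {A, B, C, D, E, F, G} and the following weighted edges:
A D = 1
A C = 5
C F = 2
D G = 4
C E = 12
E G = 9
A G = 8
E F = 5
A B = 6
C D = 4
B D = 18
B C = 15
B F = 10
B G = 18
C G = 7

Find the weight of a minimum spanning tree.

Kruskal: consider edges lightest-first.
A D (1): add. Components now {A,D} {B} {C} {E} {F} {G}
C F (2): add. Components now {A,D} {B} {C,F} {E} {G}
C D (4): add. Components now {A,C,D,F} {B} {E} {G}
D G (4): add. Components now {A,C,D,F,G} {B} {E}
A C (5): skip — A and C already connected.
E F (5): add. Components now {A,C,D,E,F,G} {B}
A B (6): add. Components now {A,B,C,D,E,F,G}
MST edges: A D, C F, C D, D G, E F, A B; total weight 1+2+4+4+5+6 = 22.

22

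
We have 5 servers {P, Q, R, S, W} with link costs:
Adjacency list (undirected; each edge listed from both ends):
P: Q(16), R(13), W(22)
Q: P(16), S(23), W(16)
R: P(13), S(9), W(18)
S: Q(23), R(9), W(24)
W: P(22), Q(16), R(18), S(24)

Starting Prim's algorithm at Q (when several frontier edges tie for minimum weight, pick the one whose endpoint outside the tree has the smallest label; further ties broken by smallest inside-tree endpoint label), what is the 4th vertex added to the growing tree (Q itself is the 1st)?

Prim's algorithm from Q:
Step 1: cheapest edge leaving the tree is P-Q (16); add P.
Step 2: cheapest edge leaving the tree is P-R (13); add R.
Step 3: cheapest edge leaving the tree is R-S (9); add S.
Step 4: cheapest edge leaving the tree is Q-W (16); add W.
Vertex order: Q, P, R, S, W. The 4th vertex is S.

S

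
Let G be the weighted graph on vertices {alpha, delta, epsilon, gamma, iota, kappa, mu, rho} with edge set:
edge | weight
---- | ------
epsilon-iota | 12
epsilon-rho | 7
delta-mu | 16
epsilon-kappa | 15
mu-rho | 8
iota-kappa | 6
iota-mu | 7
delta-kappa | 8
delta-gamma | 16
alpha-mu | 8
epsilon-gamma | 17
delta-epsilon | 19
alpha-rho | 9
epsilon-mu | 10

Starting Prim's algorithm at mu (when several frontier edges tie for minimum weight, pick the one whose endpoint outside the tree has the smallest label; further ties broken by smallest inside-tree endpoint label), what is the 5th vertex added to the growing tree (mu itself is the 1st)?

delta

Prim, starting at mu.
Step 1: cheapest edge leaving the tree is iota-mu (7); add iota.
Step 2: cheapest edge leaving the tree is iota-kappa (6); add kappa.
Step 3: cheapest edge leaving the tree is alpha-mu (8); add alpha.
Step 4: cheapest edge leaving the tree is delta-kappa (8); add delta.
Step 5: cheapest edge leaving the tree is mu-rho (8); add rho.
Step 6: cheapest edge leaving the tree is epsilon-rho (7); add epsilon.
Step 7: cheapest edge leaving the tree is delta-gamma (16); add gamma.
Vertex order: mu, iota, kappa, alpha, delta, rho, epsilon, gamma. The 5th vertex is delta.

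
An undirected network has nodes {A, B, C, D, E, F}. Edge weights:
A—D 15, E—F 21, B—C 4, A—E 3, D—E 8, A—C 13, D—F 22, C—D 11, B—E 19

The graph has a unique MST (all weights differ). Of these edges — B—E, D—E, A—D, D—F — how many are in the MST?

1

Kruskal: consider edges lightest-first.
A—E (3): add. Components now {A,E} {B} {C} {D} {F}
B—C (4): add. Components now {A,E} {B,C} {D} {F}
D—E (8): add. Components now {A,D,E} {B,C} {F}
C—D (11): add. Components now {A,B,C,D,E} {F}
A—C (13): skip — A and C already connected.
A—D (15): skip — A and D already connected.
B—E (19): skip — B and E already connected.
E—F (21): add. Components now {A,B,C,D,E,F}
MST edge set: {A—E, B—C, D—E, C—D, E—F}.
Of the listed edges, {D—E} are in the MST → 1.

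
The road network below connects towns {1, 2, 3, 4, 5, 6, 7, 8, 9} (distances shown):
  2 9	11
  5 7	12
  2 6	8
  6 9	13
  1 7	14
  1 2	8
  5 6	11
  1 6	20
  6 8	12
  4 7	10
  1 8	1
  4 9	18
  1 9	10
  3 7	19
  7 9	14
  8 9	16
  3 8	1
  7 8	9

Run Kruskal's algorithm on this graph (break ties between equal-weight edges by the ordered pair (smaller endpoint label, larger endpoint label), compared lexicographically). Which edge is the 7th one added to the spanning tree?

4-7

Sort edges by weight, then run Kruskal:
1 8 (1): add — endpoints in different components.
3 8 (1): add — endpoints in different components.
1 2 (8): add — endpoints in different components.
2 6 (8): add — endpoints in different components.
7 8 (9): add — endpoints in different components.
1 9 (10): add — endpoints in different components.
4 7 (10): add — endpoints in different components.
2 9 (11): skip — 2 and 9 already connected.
5 6 (11): add — endpoints in different components.
The 7th edge added is 4 7.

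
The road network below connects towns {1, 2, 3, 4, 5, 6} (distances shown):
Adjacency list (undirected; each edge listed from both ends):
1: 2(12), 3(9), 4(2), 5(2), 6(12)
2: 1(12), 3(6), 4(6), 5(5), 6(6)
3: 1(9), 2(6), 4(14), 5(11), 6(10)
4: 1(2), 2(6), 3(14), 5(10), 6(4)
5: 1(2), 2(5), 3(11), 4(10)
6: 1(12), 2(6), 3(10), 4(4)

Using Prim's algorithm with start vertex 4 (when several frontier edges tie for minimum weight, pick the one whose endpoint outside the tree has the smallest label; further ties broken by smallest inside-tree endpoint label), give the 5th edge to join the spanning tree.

Prim, starting at 4.
Step 1: cheapest edge leaving the tree is 1–4 (2); add 1.
Step 2: cheapest edge leaving the tree is 1–5 (2); add 5.
Step 3: cheapest edge leaving the tree is 4–6 (4); add 6.
Step 4: cheapest edge leaving the tree is 2–5 (5); add 2.
Step 5: cheapest edge leaving the tree is 2–3 (6); add 3.
The 5th edge added is 2–3.

2-3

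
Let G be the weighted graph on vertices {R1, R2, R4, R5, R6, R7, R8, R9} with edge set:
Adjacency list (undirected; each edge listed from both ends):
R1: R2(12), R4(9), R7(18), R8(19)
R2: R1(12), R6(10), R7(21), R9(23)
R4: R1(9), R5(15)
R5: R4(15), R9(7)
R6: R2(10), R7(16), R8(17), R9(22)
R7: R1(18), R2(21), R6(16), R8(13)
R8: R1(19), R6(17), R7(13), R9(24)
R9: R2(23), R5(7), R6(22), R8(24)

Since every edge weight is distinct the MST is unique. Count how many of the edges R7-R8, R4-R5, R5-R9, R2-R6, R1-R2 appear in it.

5

Kruskal's algorithm — process edges by increasing weight (ties by edge label):
R5-R9 (7): add — endpoints in different components.
R1-R4 (9): add — endpoints in different components.
R2-R6 (10): add — endpoints in different components.
R1-R2 (12): add — endpoints in different components.
R7-R8 (13): add — endpoints in different components.
R4-R5 (15): add — endpoints in different components.
R6-R7 (16): add — endpoints in different components.
MST edge set: {R5-R9, R1-R4, R2-R6, R1-R2, R7-R8, R4-R5, R6-R7}.
Of the listed edges, {R7-R8, R4-R5, R5-R9, R2-R6, R1-R2} are in the MST → 5.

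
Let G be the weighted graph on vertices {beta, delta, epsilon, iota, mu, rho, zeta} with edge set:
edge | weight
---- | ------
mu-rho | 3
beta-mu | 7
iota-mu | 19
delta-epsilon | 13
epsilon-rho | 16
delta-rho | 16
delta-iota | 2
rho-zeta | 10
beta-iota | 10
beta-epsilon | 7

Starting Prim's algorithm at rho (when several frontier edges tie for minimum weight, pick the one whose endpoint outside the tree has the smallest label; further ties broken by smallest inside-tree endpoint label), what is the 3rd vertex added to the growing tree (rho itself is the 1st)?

beta

Prim, starting at rho.
Step 1: frontier [mu-rho 3, rho-zeta 10, delta-rho 16, epsilon-rho 16] → take mu-rho (3); add mu.
Step 2: frontier [beta-mu 7, iota-mu 19, rho-zeta 10, delta-rho 16, epsilon-rho 16] → take beta-mu (7); add beta.
Step 3: frontier [beta-epsilon 7, beta-iota 10, iota-mu 19, rho-zeta 10, delta-rho 16, epsilon-rho 16] → take beta-epsilon (7); add epsilon.
Step 4: frontier [beta-iota 10, delta-epsilon 13, iota-mu 19, rho-zeta 10, delta-rho 16] → take beta-iota (10); add iota.
Step 5: frontier [delta-epsilon 13, delta-iota 2, rho-zeta 10, delta-rho 16] → take delta-iota (2); add delta.
Step 6: frontier [rho-zeta 10] → take rho-zeta (10); add zeta.
Vertex order: rho, mu, beta, epsilon, iota, delta, zeta. The 3rd vertex is beta.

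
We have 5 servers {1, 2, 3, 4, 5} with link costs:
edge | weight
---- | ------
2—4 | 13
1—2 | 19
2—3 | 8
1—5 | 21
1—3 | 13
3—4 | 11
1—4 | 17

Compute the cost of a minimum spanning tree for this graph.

Kruskal's algorithm — process edges by increasing weight (ties by edge label):
2—3 (8): add. Components now {1} {2,3} {4} {5}
3—4 (11): add. Components now {1} {2,3,4} {5}
1—3 (13): add. Components now {1,2,3,4} {5}
2—4 (13): skip — 2 and 4 already connected.
1—4 (17): skip — 1 and 4 already connected.
1—2 (19): skip — 1 and 2 already connected.
1—5 (21): add. Components now {1,2,3,4,5}
MST edges: 2—3, 3—4, 1—3, 1—5; total weight 8+11+13+21 = 53.

53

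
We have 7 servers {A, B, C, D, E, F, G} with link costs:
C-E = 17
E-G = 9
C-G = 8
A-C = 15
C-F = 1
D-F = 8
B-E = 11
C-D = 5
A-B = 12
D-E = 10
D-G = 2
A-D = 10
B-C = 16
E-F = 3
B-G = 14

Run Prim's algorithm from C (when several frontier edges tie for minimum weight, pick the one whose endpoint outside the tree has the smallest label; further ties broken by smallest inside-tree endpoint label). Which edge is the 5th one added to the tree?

Grow the tree from C using Prim:
Step 1: cheapest edge leaving the tree is C-F (1); add F.
Step 2: cheapest edge leaving the tree is E-F (3); add E.
Step 3: cheapest edge leaving the tree is C-D (5); add D.
Step 4: cheapest edge leaving the tree is D-G (2); add G.
Step 5: cheapest edge leaving the tree is A-D (10); add A.
Step 6: cheapest edge leaving the tree is B-E (11); add B.
The 5th edge added is A-D.

A-D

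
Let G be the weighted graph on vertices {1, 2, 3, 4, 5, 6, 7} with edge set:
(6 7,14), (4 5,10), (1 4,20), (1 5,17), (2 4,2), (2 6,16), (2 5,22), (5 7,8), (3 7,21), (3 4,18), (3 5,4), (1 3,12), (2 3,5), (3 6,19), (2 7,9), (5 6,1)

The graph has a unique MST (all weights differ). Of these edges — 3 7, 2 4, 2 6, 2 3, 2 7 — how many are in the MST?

Kruskal: consider edges lightest-first.
5 6 (1): add. Components now {1} {2} {3} {4} {5,6} {7}
2 4 (2): add. Components now {1} {2,4} {3} {5,6} {7}
3 5 (4): add. Components now {1} {2,4} {3,5,6} {7}
2 3 (5): add. Components now {1} {2,3,4,5,6} {7}
5 7 (8): add. Components now {1} {2,3,4,5,6,7}
2 7 (9): skip — 2 and 7 already connected.
4 5 (10): skip — 4 and 5 already connected.
1 3 (12): add. Components now {1,2,3,4,5,6,7}
MST edge set: {5 6, 2 4, 3 5, 2 3, 5 7, 1 3}.
Of the listed edges, {2 4, 2 3} are in the MST → 2.

2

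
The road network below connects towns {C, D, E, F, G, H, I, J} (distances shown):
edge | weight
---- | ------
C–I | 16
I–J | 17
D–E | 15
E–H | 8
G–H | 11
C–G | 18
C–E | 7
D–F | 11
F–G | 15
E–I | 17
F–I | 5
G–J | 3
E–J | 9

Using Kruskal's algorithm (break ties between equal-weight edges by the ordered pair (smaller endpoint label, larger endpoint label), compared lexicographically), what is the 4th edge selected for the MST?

E-H

Kruskal's algorithm — process edges by increasing weight (ties by edge label):
G–J (3): add — endpoints in different components.
F–I (5): add — endpoints in different components.
C–E (7): add — endpoints in different components.
E–H (8): add — endpoints in different components.
E–J (9): add — endpoints in different components.
D–F (11): add — endpoints in different components.
G–H (11): skip — G and H already connected.
D–E (15): add — endpoints in different components.
The 4th edge added is E–H.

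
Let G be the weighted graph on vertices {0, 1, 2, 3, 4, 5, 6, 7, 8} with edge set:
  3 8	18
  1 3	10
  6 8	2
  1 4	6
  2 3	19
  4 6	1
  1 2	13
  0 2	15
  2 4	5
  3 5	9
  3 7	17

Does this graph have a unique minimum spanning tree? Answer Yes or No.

Yes

Sort edges by weight, then run Kruskal:
4 6 (1): add — endpoints in different components.
6 8 (2): add — endpoints in different components.
2 4 (5): add — endpoints in different components.
1 4 (6): add — endpoints in different components.
3 5 (9): add — endpoints in different components.
1 3 (10): add — endpoints in different components.
1 2 (13): skip — 1 and 2 already connected.
0 2 (15): add — endpoints in different components.
3 7 (17): add — endpoints in different components.
Every non-tree edge has weight strictly greater than the heaviest edge on the tree path between its endpoints, so the MST is unique.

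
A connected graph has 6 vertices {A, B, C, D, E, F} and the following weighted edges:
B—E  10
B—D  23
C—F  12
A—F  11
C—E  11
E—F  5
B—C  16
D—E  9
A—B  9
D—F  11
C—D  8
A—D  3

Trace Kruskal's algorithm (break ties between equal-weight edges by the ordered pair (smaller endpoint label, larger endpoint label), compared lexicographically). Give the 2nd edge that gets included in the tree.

Kruskal: consider edges lightest-first.
A—D (3): add. Components now {A,D} {B} {C} {E} {F}
E—F (5): add. Components now {A,D} {B} {C} {E,F}
C—D (8): add. Components now {A,C,D} {B} {E,F}
A—B (9): add. Components now {A,B,C,D} {E,F}
D—E (9): add. Components now {A,B,C,D,E,F}
The 2nd edge added is E—F.

E-F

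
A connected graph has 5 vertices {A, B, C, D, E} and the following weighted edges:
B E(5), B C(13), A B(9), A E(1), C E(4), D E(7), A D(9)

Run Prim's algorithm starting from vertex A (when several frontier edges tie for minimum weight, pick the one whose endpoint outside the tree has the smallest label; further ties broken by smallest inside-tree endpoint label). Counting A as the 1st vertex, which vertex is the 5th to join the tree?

Grow the tree from A using Prim:
Step 1: frontier [A E 1, A B 9, A D 9] → take A E (1); add E.
Step 2: frontier [A B 9, A D 9, C E 4, B E 5, D E 7] → take C E (4); add C.
Step 3: frontier [A B 9, A D 9, B C 13, B E 5, D E 7] → take B E (5); add B.
Step 4: frontier [A D 9, D E 7] → take D E (7); add D.
Vertex order: A, E, C, B, D. The 5th vertex is D.

D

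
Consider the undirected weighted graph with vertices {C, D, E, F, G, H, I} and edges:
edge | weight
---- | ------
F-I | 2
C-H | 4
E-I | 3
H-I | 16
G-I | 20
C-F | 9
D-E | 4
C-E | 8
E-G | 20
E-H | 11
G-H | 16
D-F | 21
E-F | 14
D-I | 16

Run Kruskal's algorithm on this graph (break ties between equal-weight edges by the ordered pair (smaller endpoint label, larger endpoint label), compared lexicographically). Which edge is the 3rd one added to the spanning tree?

Kruskal: consider edges lightest-first.
F-I (2): add. Components now {C} {D} {E} {F,I} {G} {H}
E-I (3): add. Components now {C} {D} {E,F,I} {G} {H}
C-H (4): add. Components now {C,H} {D} {E,F,I} {G}
D-E (4): add. Components now {C,H} {D,E,F,I} {G}
C-E (8): add. Components now {C,D,E,F,H,I} {G}
C-F (9): skip — C and F already connected.
E-H (11): skip — E and H already connected.
E-F (14): skip — E and F already connected.
D-I (16): skip — D and I already connected.
G-H (16): add. Components now {C,D,E,F,G,H,I}
The 3rd edge added is C-H.

C-H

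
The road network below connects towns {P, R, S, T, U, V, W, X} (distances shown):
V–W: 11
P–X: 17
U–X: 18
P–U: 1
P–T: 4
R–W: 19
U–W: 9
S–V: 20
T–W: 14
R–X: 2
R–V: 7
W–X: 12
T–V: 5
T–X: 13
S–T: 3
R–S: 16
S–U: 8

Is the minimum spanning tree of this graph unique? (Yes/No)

Kruskal's algorithm — process edges by increasing weight (ties by edge label):
P–U (1): add — endpoints in different components.
R–X (2): add — endpoints in different components.
S–T (3): add — endpoints in different components.
P–T (4): add — endpoints in different components.
T–V (5): add — endpoints in different components.
R–V (7): add — endpoints in different components.
S–U (8): skip — U and S already connected.
U–W (9): add — endpoints in different components.
Every non-tree edge has weight strictly greater than the heaviest edge on the tree path between its endpoints, so the MST is unique.

Yes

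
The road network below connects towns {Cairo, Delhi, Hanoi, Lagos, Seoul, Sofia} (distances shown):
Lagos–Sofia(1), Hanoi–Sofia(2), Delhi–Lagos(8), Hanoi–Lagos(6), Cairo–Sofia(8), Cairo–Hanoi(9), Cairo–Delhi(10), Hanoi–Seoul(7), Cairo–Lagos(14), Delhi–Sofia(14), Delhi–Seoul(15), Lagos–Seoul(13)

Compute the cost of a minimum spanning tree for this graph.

26

Prim's algorithm from Sofia:
Step 1: frontier [Lagos–Sofia 1, Hanoi–Sofia 2, Cairo–Sofia 8, Delhi–Sofia 14] → take Lagos–Sofia (1); add Lagos.
Step 2: frontier [Hanoi–Lagos 6, Delhi–Lagos 8, Lagos–Seoul 13, Cairo–Lagos 14, Hanoi–Sofia 2, Cairo–Sofia 8, Delhi–Sofia 14] → take Hanoi–Sofia (2); add Hanoi.
Step 3: frontier [Hanoi–Seoul 7, Cairo–Hanoi 9, Delhi–Lagos 8, Lagos–Seoul 13, Cairo–Lagos 14, Cairo–Sofia 8, Delhi–Sofia 14] → take Hanoi–Seoul (7); add Seoul.
Step 4: frontier [Cairo–Hanoi 9, Delhi–Lagos 8, Cairo–Lagos 14, Delhi–Seoul 15, Cairo–Sofia 8, Delhi–Sofia 14] → take Cairo–Sofia (8); add Cairo.
Step 5: frontier [Cairo–Delhi 10, Delhi–Lagos 8, Delhi–Seoul 15, Delhi–Sofia 14] → take Delhi–Lagos (8); add Delhi.
MST edges: Lagos–Sofia, Hanoi–Sofia, Hanoi–Seoul, Cairo–Sofia, Delhi–Lagos; total weight 1+2+7+8+8 = 26.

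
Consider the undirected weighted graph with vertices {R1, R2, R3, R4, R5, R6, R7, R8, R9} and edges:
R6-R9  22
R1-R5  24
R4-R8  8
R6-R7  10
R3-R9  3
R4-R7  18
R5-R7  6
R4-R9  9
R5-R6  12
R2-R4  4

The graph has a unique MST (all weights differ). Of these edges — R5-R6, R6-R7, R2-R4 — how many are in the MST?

2

Kruskal's algorithm — process edges by increasing weight (ties by edge label):
R3-R9 (3): add — endpoints in different components.
R2-R4 (4): add — endpoints in different components.
R5-R7 (6): add — endpoints in different components.
R4-R8 (8): add — endpoints in different components.
R4-R9 (9): add — endpoints in different components.
R6-R7 (10): add — endpoints in different components.
R5-R6 (12): skip — R5 and R6 already connected.
R4-R7 (18): add — endpoints in different components.
R6-R9 (22): skip — R9 and R6 already connected.
R1-R5 (24): add — endpoints in different components.
MST edge set: {R3-R9, R2-R4, R5-R7, R4-R8, R4-R9, R6-R7, R4-R7, R1-R5}.
Of the listed edges, {R6-R7, R2-R4} are in the MST → 2.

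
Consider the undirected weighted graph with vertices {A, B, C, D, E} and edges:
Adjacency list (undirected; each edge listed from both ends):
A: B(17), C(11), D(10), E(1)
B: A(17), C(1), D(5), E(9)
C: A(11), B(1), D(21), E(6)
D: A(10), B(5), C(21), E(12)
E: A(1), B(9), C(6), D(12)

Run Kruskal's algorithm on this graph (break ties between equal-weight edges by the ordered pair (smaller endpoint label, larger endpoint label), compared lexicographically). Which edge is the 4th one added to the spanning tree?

C-E

Kruskal's algorithm — process edges by increasing weight (ties by edge label):
A E (1): add. Components now {A,E} {B} {C} {D}
B C (1): add. Components now {A,E} {B,C} {D}
B D (5): add. Components now {A,E} {B,C,D}
C E (6): add. Components now {A,B,C,D,E}
The 4th edge added is C E.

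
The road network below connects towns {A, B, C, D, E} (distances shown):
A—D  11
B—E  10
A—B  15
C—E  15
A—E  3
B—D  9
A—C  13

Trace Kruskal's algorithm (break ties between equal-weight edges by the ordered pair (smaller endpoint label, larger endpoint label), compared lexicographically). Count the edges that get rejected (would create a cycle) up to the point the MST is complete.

Sort edges by weight, then run Kruskal:
A—E (3): add — endpoints in different components.
B—D (9): add — endpoints in different components.
B—E (10): add — endpoints in different components.
A—D (11): skip — A and D already connected.
A—C (13): add — endpoints in different components.
Edges rejected before the tree was complete: 1.

1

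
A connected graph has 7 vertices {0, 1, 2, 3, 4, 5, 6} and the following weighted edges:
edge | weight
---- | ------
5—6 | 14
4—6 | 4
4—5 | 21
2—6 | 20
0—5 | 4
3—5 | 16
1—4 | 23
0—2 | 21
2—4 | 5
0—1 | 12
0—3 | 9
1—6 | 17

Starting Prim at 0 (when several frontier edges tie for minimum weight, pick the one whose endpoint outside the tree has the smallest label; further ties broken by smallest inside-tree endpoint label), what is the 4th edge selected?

Prim's algorithm from 0:
Step 1: cheapest edge leaving the tree is 0—5 (4); add 5.
Step 2: cheapest edge leaving the tree is 0—3 (9); add 3.
Step 3: cheapest edge leaving the tree is 0—1 (12); add 1.
Step 4: cheapest edge leaving the tree is 5—6 (14); add 6.
Step 5: cheapest edge leaving the tree is 4—6 (4); add 4.
Step 6: cheapest edge leaving the tree is 2—4 (5); add 2.
The 4th edge added is 5—6.

5-6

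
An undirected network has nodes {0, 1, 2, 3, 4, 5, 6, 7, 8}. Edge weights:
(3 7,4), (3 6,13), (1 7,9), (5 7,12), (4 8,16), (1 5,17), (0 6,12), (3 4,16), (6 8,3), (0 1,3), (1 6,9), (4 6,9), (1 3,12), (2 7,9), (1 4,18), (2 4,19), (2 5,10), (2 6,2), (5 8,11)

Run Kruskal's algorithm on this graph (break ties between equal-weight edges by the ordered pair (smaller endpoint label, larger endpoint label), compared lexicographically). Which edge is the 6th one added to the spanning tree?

1-7

Sort edges by weight, then run Kruskal:
2 6 (2): add — endpoints in different components.
0 1 (3): add — endpoints in different components.
6 8 (3): add — endpoints in different components.
3 7 (4): add — endpoints in different components.
1 6 (9): add — endpoints in different components.
1 7 (9): add — endpoints in different components.
2 7 (9): skip — 2 and 7 already connected.
4 6 (9): add — endpoints in different components.
2 5 (10): add — endpoints in different components.
The 6th edge added is 1 7.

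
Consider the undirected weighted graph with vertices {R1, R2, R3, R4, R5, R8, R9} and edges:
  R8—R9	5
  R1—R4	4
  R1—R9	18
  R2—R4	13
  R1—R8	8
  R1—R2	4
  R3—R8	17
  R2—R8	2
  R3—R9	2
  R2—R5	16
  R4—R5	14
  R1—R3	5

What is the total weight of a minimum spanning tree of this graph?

Prim's algorithm from R9:
Step 1: cheapest edge leaving the tree is R3—R9 (2); add R3.
Step 2: cheapest edge leaving the tree is R1—R3 (5); add R1.
Step 3: cheapest edge leaving the tree is R1—R2 (4); add R2.
Step 4: cheapest edge leaving the tree is R2—R8 (2); add R8.
Step 5: cheapest edge leaving the tree is R1—R4 (4); add R4.
Step 6: cheapest edge leaving the tree is R4—R5 (14); add R5.
MST edges: R3—R9, R1—R3, R1—R2, R2—R8, R1—R4, R4—R5; total weight 2+5+4+2+4+14 = 31.

31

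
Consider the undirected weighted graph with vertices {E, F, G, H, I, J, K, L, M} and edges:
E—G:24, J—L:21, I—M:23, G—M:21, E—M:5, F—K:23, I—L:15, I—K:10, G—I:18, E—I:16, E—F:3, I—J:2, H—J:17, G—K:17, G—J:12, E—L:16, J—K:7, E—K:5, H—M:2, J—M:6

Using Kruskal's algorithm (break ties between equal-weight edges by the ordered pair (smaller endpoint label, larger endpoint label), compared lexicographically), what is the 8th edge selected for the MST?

I-L

Sort edges by weight, then run Kruskal:
H—M (2): add — endpoints in different components.
I—J (2): add — endpoints in different components.
E—F (3): add — endpoints in different components.
E—K (5): add — endpoints in different components.
E—M (5): add — endpoints in different components.
J—M (6): add — endpoints in different components.
J—K (7): skip — J and K already connected.
I—K (10): skip — I and K already connected.
G—J (12): add — endpoints in different components.
I—L (15): add — endpoints in different components.
The 8th edge added is I—L.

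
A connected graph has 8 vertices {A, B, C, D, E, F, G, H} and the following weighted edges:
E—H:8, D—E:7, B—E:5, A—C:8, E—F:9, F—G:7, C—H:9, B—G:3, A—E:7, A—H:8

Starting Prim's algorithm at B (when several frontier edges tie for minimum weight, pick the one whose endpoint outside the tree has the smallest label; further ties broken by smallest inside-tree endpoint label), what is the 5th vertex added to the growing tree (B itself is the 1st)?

D

Grow the tree from B using Prim:
Step 1: frontier [B—G 3, B—E 5] → take B—G (3); add G.
Step 2: frontier [B—E 5, F—G 7] → take B—E (5); add E.
Step 3: frontier [A—E 7, D—E 7, E—H 8, E—F 9, F—G 7] → take A—E (7); add A.
Step 4: frontier [A—C 8, A—H 8, D—E 7, E—H 8, E—F 9, F—G 7] → take D—E (7); add D.
Step 5: frontier [A—C 8, A—H 8, E—H 8, E—F 9, F—G 7] → take F—G (7); add F.
Step 6: frontier [A—C 8, A—H 8, E—H 8] → take A—C (8); add C.
Step 7: frontier [A—H 8, C—H 9, E—H 8] → take A—H (8); add H.
Vertex order: B, G, E, A, D, F, C, H. The 5th vertex is D.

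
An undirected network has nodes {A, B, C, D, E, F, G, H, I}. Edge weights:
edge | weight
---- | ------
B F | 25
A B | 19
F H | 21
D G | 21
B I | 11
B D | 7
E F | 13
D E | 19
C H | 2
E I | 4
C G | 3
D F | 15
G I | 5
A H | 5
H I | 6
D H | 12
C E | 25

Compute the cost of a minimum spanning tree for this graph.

Prim's algorithm from D:
Step 1: cheapest edge leaving the tree is B D (7); add B.
Step 2: cheapest edge leaving the tree is B I (11); add I.
Step 3: cheapest edge leaving the tree is E I (4); add E.
Step 4: cheapest edge leaving the tree is G I (5); add G.
Step 5: cheapest edge leaving the tree is C G (3); add C.
Step 6: cheapest edge leaving the tree is C H (2); add H.
Step 7: cheapest edge leaving the tree is A H (5); add A.
Step 8: cheapest edge leaving the tree is E F (13); add F.
MST edges: B D, B I, E I, G I, C G, C H, A H, E F; total weight 7+11+4+5+3+2+5+13 = 50.

50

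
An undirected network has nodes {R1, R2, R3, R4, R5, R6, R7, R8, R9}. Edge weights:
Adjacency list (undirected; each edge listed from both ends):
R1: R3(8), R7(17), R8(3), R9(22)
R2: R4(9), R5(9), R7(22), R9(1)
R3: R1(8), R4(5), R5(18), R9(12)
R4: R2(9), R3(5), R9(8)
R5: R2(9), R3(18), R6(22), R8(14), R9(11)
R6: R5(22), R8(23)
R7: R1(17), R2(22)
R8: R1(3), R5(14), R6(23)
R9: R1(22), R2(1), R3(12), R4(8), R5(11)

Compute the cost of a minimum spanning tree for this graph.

Kruskal's algorithm — process edges by increasing weight (ties by edge label):
R2-R9 (1): add — endpoints in different components.
R1-R8 (3): add — endpoints in different components.
R3-R4 (5): add — endpoints in different components.
R1-R3 (8): add — endpoints in different components.
R4-R9 (8): add — endpoints in different components.
R2-R4 (9): skip — R2 and R4 already connected.
R2-R5 (9): add — endpoints in different components.
R5-R9 (11): skip — R5 and R9 already connected.
R3-R9 (12): skip — R3 and R9 already connected.
R5-R8 (14): skip — R8 and R5 already connected.
R1-R7 (17): add — endpoints in different components.
R3-R5 (18): skip — R3 and R5 already connected.
R1-R9 (22): skip — R1 and R9 already connected.
R2-R7 (22): skip — R7 and R2 already connected.
R5-R6 (22): add — endpoints in different components.
MST edges: R2-R9, R1-R8, R3-R4, R1-R3, R4-R9, R2-R5, R1-R7, R5-R6; total weight 1+3+5+8+8+9+17+22 = 73.

73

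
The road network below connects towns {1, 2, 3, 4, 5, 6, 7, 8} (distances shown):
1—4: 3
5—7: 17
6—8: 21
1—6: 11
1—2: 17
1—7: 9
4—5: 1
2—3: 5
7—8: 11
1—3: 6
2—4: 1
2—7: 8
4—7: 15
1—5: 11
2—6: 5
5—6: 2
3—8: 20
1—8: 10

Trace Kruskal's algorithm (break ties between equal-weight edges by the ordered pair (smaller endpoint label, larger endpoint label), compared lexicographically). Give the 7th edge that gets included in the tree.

1-8

Kruskal: consider edges lightest-first.
2—4 (1): add — endpoints in different components.
4—5 (1): add — endpoints in different components.
5—6 (2): add — endpoints in different components.
1—4 (3): add — endpoints in different components.
2—3 (5): add — endpoints in different components.
2—6 (5): skip — 2 and 6 already connected.
1—3 (6): skip — 1 and 3 already connected.
2—7 (8): add — endpoints in different components.
1—7 (9): skip — 1 and 7 already connected.
1—8 (10): add — endpoints in different components.
The 7th edge added is 1—8.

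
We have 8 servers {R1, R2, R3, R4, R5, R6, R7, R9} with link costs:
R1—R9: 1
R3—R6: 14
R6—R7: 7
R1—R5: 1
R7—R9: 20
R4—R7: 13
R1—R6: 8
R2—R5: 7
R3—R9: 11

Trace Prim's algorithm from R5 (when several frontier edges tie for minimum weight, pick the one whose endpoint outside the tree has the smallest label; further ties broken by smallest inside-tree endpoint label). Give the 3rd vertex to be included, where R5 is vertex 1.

R9

Prim's algorithm from R5:
Step 1: frontier [R1—R5 1, R2—R5 7] → take R1—R5 (1); add R1.
Step 2: frontier [R1—R9 1, R1—R6 8, R2—R5 7] → take R1—R9 (1); add R9.
Step 3: frontier [R1—R6 8, R2—R5 7, R3—R9 11, R7—R9 20] → take R2—R5 (7); add R2.
Step 4: frontier [R1—R6 8, R3—R9 11, R7—R9 20] → take R1—R6 (8); add R6.
Step 5: frontier [R6—R7 7, R3—R6 14, R3—R9 11, R7—R9 20] → take R6—R7 (7); add R7.
Step 6: frontier [R3—R6 14, R4—R7 13, R3—R9 11] → take R3—R9 (11); add R3.
Step 7: frontier [R4—R7 13] → take R4—R7 (13); add R4.
Vertex order: R5, R1, R9, R2, R6, R7, R3, R4. The 3rd vertex is R9.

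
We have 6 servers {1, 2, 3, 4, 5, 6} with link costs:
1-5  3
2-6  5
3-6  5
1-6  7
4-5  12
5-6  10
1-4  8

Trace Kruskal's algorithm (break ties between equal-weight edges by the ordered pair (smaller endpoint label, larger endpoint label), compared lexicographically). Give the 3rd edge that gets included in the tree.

Sort edges by weight, then run Kruskal:
1-5 (3): add. Components now {1,5} {2} {3} {4} {6}
2-6 (5): add. Components now {1,5} {2,6} {3} {4}
3-6 (5): add. Components now {1,5} {2,3,6} {4}
1-6 (7): add. Components now {1,2,3,5,6} {4}
1-4 (8): add. Components now {1,2,3,4,5,6}
The 3rd edge added is 3-6.

3-6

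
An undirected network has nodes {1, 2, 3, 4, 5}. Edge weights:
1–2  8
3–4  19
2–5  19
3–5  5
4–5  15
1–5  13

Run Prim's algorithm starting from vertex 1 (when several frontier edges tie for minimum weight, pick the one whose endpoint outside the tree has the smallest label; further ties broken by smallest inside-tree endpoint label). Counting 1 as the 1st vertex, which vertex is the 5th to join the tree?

Prim's algorithm from 1:
Step 1: cheapest edge leaving the tree is 1–2 (8); add 2.
Step 2: cheapest edge leaving the tree is 1–5 (13); add 5.
Step 3: cheapest edge leaving the tree is 3–5 (5); add 3.
Step 4: cheapest edge leaving the tree is 4–5 (15); add 4.
Vertex order: 1, 2, 5, 3, 4. The 5th vertex is 4.

4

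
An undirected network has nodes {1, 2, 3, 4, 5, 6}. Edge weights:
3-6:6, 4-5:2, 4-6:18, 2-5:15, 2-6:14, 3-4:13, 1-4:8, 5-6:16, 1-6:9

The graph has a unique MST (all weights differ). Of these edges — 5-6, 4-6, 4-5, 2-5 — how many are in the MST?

Kruskal: consider edges lightest-first.
4-5 (2): add. Components now {1} {2} {3} {4,5} {6}
3-6 (6): add. Components now {1} {2} {3,6} {4,5}
1-4 (8): add. Components now {1,4,5} {2} {3,6}
1-6 (9): add. Components now {1,3,4,5,6} {2}
3-4 (13): skip — 3 and 4 already connected.
2-6 (14): add. Components now {1,2,3,4,5,6}
MST edge set: {4-5, 3-6, 1-4, 1-6, 2-6}.
Of the listed edges, {4-5} are in the MST → 1.

1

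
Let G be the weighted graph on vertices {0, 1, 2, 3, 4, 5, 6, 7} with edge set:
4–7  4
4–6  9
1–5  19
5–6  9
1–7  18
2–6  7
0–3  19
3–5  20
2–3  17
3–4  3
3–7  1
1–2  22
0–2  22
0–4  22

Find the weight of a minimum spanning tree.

Prim's algorithm from 4:
Step 1: cheapest edge leaving the tree is 3–4 (3); add 3.
Step 2: cheapest edge leaving the tree is 3–7 (1); add 7.
Step 3: cheapest edge leaving the tree is 4–6 (9); add 6.
Step 4: cheapest edge leaving the tree is 2–6 (7); add 2.
Step 5: cheapest edge leaving the tree is 5–6 (9); add 5.
Step 6: cheapest edge leaving the tree is 1–7 (18); add 1.
Step 7: cheapest edge leaving the tree is 0–3 (19); add 0.
MST edges: 3–4, 3–7, 4–6, 2–6, 5–6, 1–7, 0–3; total weight 3+1+9+7+9+18+19 = 66.

66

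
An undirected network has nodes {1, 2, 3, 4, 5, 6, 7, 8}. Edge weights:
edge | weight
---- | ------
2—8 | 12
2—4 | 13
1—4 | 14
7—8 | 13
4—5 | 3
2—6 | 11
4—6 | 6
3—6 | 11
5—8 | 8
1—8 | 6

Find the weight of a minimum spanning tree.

Grow the tree from 3 using Prim:
Step 1: frontier [3—6 11] → take 3—6 (11); add 6.
Step 2: frontier [4—6 6, 2—6 11] → take 4—6 (6); add 4.
Step 3: frontier [4—5 3, 2—4 13, 1—4 14, 2—6 11] → take 4—5 (3); add 5.
Step 4: frontier [2—4 13, 1—4 14, 5—8 8, 2—6 11] → take 5—8 (8); add 8.
Step 5: frontier [2—4 13, 1—4 14, 2—6 11, 1—8 6, 2—8 12, 7—8 13] → take 1—8 (6); add 1.
Step 6: frontier [2—4 13, 2—6 11, 2—8 12, 7—8 13] → take 2—6 (11); add 2.
Step 7: frontier [7—8 13] → take 7—8 (13); add 7.
MST edges: 3—6, 4—6, 4—5, 5—8, 1—8, 2—6, 7—8; total weight 11+6+3+8+6+11+13 = 58.

58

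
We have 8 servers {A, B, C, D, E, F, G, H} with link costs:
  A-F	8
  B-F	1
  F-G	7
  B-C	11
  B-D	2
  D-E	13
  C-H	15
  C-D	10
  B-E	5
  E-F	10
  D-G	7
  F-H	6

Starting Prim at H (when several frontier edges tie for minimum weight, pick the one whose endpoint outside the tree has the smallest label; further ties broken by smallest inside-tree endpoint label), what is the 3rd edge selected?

B-D

Prim, starting at H.
Step 1: frontier [F-H 6, C-H 15] → take F-H (6); add F.
Step 2: frontier [B-F 1, F-G 7, A-F 8, E-F 10, C-H 15] → take B-F (1); add B.
Step 3: frontier [B-D 2, B-E 5, B-C 11, F-G 7, A-F 8, E-F 10, C-H 15] → take B-D (2); add D.
Step 4: frontier [B-E 5, B-C 11, D-G 7, C-D 10, D-E 13, F-G 7, A-F 8, E-F 10, C-H 15] → take B-E (5); add E.
Step 5: frontier [B-C 11, D-G 7, C-D 10, F-G 7, A-F 8, C-H 15] → take D-G (7); add G.
Step 6: frontier [B-C 11, C-D 10, A-F 8, C-H 15] → take A-F (8); add A.
Step 7: frontier [B-C 11, C-D 10, C-H 15] → take C-D (10); add C.
The 3rd edge added is B-D.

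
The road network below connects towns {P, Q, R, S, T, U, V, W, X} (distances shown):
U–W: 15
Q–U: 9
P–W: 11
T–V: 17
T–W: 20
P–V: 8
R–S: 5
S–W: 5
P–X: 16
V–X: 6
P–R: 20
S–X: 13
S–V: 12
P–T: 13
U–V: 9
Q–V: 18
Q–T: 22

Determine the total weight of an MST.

66

Grow the tree from Q using Prim:
Step 1: cheapest edge leaving the tree is Q–U (9); add U.
Step 2: cheapest edge leaving the tree is U–V (9); add V.
Step 3: cheapest edge leaving the tree is V–X (6); add X.
Step 4: cheapest edge leaving the tree is P–V (8); add P.
Step 5: cheapest edge leaving the tree is P–W (11); add W.
Step 6: cheapest edge leaving the tree is S–W (5); add S.
Step 7: cheapest edge leaving the tree is R–S (5); add R.
Step 8: cheapest edge leaving the tree is P–T (13); add T.
MST edges: Q–U, U–V, V–X, P–V, P–W, S–W, R–S, P–T; total weight 9+9+6+8+11+5+5+13 = 66.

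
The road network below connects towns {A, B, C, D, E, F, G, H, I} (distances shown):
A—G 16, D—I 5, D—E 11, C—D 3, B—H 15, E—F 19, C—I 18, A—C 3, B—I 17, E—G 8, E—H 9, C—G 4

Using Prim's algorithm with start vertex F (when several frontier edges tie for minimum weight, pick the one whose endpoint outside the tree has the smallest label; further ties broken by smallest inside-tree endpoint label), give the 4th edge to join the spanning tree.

Prim's algorithm from F:
Step 1: cheapest edge leaving the tree is E—F (19); add E.
Step 2: cheapest edge leaving the tree is E—G (8); add G.
Step 3: cheapest edge leaving the tree is C—G (4); add C.
Step 4: cheapest edge leaving the tree is A—C (3); add A.
Step 5: cheapest edge leaving the tree is C—D (3); add D.
Step 6: cheapest edge leaving the tree is D—I (5); add I.
Step 7: cheapest edge leaving the tree is E—H (9); add H.
Step 8: cheapest edge leaving the tree is B—H (15); add B.
The 4th edge added is A—C.

A-C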